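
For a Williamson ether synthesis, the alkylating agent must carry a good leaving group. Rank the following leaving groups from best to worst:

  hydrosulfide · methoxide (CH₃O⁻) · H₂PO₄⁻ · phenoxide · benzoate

A good leaving group is a weak base: the lower the pKₐ of its conjugate acid, the more readily it departs.
H₂PO₄⁻: pKₐ(H₃PO₄) ≈ 2.1
benzoate: pKₐ(C₆H₅COOH) ≈ 4.2
hydrosulfide: pKₐ(H₂S) ≈ 7
phenoxide: pKₐ(C₆H₅OH (phenol)) ≈ 10
methoxide (CH₃O⁻): pKₐ(CH₃OH) ≈ 15.5

H₂PO₄⁻ > benzoate > hydrosulfide > phenoxide > methoxide (CH₃O⁻)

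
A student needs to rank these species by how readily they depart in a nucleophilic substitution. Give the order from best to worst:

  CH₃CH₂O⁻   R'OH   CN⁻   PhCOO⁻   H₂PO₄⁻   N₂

N₂: no meaningful conjugate acid; N₂ departs as an exceptionally stable neutral molecule
R'OH: pKₐ(R'OH₂⁺) ≈ -2.4
H₂PO₄⁻: pKₐ(H₃PO₄) ≈ 2.1
PhCOO⁻: pKₐ(C₆H₅COOH) ≈ 4.2
CN⁻: pKₐ(HCN) ≈ 9.2
CH₃CH₂O⁻: pKₐ(CH₃CH₂OH) ≈ 16

N₂ > R'OH > H₂PO₄⁻ > PhCOO⁻ > CN⁻ > CH₃CH₂O⁻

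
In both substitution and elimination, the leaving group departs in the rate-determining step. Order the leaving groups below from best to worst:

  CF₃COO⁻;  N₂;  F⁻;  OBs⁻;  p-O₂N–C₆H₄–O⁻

Leaving-group ability tracks the stability of the departed species; conjugate-acid pKₐ is the usual yardstick (lower pKₐ → better LG).
N₂: no meaningful conjugate acid; N₂ departs as an exceptionally stable neutral molecule
OBs⁻: pKₐ(p-BrC₆H₄SO₃H) ≈ -2.8
CF₃COO⁻: pKₐ(CF₃COOH) ≈ 0.2
F⁻: pKₐ(HF) ≈ 3.2
p-O₂N–C₆H₄–O⁻: pKₐ(p-nitrophenol) ≈ 7.2

N₂ > OBs⁻ > CF₃COO⁻ > F⁻ > p-O₂N–C₆H₄–O⁻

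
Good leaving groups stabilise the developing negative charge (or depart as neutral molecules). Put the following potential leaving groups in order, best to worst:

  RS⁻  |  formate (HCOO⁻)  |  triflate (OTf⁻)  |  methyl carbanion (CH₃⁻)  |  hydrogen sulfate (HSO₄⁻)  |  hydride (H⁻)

Rank by basicity of the departing species: weakest base leaves most easily.
triflate (OTf⁻): pKₐ(CF₃SO₃H (triflic acid)) ≈ -14
hydrogen sulfate (HSO₄⁻): pKₐ(H₂SO₄) ≈ -3
formate (HCOO⁻): pKₐ(HCOOH) ≈ 3.8
RS⁻: pKₐ(RSH (a thiol)) ≈ 10.5
hydride (H⁻): pKₐ(H₂) ≈ 36
methyl carbanion (CH₃⁻): pKₐ(CH₄) ≈ 48

triflate (OTf⁻) > hydrogen sulfate (HSO₄⁻) > formate (HCOO⁻) > RS⁻ > hydride (H⁻) > methyl carbanion (CH₃⁻)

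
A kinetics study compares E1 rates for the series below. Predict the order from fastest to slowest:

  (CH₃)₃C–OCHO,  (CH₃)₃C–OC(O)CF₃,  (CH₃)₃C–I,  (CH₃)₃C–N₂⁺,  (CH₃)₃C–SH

Identical carbon frameworks mean the comparison reduces to leaving-group quality.
Rank by basicity of the departing species: weakest base leaves most easily.
(CH₃)₃C–N₂⁺ loses N₂: no meaningful conjugate acid; N₂ departs as an exceptionally stable neutral molecule
(CH₃)₃C–I loses I⁻: pKₐ(HI) ≈ -10
(CH₃)₃C–OC(O)CF₃ loses CF₃COO⁻: pKₐ(CF₃COOH) ≈ 0.2
(CH₃)₃C–OCHO loses HCOO⁻: pKₐ(HCOOH) ≈ 3.8
(CH₃)₃C–SH loses HS⁻: pKₐ(H₂S) ≈ 7

(CH₃)₃C–N₂⁺ > (CH₃)₃C–I > (CH₃)₃C–OC(O)CF₃ > (CH₃)₃C–OCHO > (CH₃)₃C–SH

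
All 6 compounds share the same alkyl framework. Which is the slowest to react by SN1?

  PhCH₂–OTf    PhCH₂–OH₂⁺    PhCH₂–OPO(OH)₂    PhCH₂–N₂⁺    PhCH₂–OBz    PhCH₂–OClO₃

PhCH₂–OBz

The skeletons are identical, so relative rate is governed entirely by leaving-group ability.
Leaving-group ability tracks the stability of the departed species; conjugate-acid pKₐ is the usual yardstick (lower pKₐ → better LG).
PhCH₂–N₂⁺ loses N₂: no meaningful conjugate acid; N₂ departs as an exceptionally stable neutral molecule
PhCH₂–OTf loses OTf⁻: pKₐ(CF₃SO₃H (triflic acid)) ≈ -14
PhCH₂–OClO₃ loses ClO₄⁻: pKₐ(HClO₄) ≈ -10
PhCH₂–OH₂⁺ loses H₂O: pKₐ(H₃O⁺) ≈ -1.7
PhCH₂–OPO(OH)₂ loses H₂PO₄⁻: pKₐ(H₃PO₄) ≈ 2.1
PhCH₂–OBz loses PhCOO⁻: pKₐ(C₆H₅COOH) ≈ 4.2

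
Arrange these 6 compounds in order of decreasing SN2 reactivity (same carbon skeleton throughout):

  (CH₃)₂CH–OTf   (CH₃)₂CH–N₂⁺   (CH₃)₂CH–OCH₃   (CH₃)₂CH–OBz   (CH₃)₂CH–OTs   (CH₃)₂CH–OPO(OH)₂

(CH₃)₂CH–N₂⁺ > (CH₃)₂CH–OTf > (CH₃)₂CH–OTs > (CH₃)₂CH–OPO(OH)₂ > (CH₃)₂CH–OBz > (CH₃)₂CH–OCH₃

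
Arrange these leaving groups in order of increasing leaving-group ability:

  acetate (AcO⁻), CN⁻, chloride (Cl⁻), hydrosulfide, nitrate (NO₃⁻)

Leaving-group ability tracks the stability of the departed species; conjugate-acid pKₐ is the usual yardstick (lower pKₐ → better LG).
chloride (Cl⁻): pKₐ(HCl) ≈ -7
nitrate (NO₃⁻): pKₐ(HNO₃) ≈ -1.3
acetate (AcO⁻): pKₐ(CH₃COOH) ≈ 4.8
hydrosulfide: pKₐ(H₂S) ≈ 7
CN⁻: pKₐ(HCN) ≈ 9.2
Reversing gives the worst-to-best order requested.

CN⁻ < hydrosulfide < acetate (AcO⁻) < nitrate (NO₃⁻) < chloride (Cl⁻)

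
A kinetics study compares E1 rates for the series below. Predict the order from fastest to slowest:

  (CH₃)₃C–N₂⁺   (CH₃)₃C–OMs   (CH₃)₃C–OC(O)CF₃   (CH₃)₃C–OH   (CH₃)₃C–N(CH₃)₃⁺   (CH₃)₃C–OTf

(CH₃)₃C–N₂⁺ > (CH₃)₃C–OTf > (CH₃)₃C–OMs > (CH₃)₃C–OC(O)CF₃ > (CH₃)₃C–N(CH₃)₃⁺ > (CH₃)₃C–OH

The skeletons are identical, so relative rate is governed entirely by leaving-group ability.
The more stable X⁻ (or X) is on its own — i.e. the weaker a base it is — the better a leaving group it makes.
(CH₃)₃C–N₂⁺ loses N₂: no meaningful conjugate acid; N₂ departs as an exceptionally stable neutral molecule
(CH₃)₃C–OTf loses OTf⁻: pKₐ(CF₃SO₃H (triflic acid)) ≈ -14
(CH₃)₃C–OMs loses OMs⁻: pKₐ(CH₃SO₃H (MsOH)) ≈ -1.9
(CH₃)₃C–OC(O)CF₃ loses CF₃COO⁻: pKₐ(CF₃COOH) ≈ 0.2
(CH₃)₃C–N(CH₃)₃⁺ loses NR'₃: pKₐ(R'₃NH⁺) ≈ 10.7
(CH₃)₃C–OH loses OH⁻: pKₐ(H₂O) ≈ 15.7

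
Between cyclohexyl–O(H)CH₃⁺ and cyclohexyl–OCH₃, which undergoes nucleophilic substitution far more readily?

cyclohexyl–O(H)CH₃⁺

From cyclohexyl–OCH₃ the departing group would be CH₃O⁻ (pKₐ(CH₃OH) ≈ 15.5). Strong base; alkoxides do not leave unassisted.
From cyclohexyl–O(H)CH₃⁺ the leaving group is R'OH (pKₐ(R'OH₂⁺) ≈ -2.4). Neutral; leaves from a protonated ether (an oxonium ion, R–O(H)R'⁺).
(In practice cyclohexyl–O(H)CH₃⁺ is made from cyclohexyl–OCH₃ by protonation with concentrated HI, allowing neutral methanol, rather than methoxide, to depart.)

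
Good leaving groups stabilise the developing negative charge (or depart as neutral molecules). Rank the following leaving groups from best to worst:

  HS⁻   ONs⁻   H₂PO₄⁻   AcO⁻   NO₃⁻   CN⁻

ONs⁻ > NO₃⁻ > H₂PO₄⁻ > AcO⁻ > HS⁻ > CN⁻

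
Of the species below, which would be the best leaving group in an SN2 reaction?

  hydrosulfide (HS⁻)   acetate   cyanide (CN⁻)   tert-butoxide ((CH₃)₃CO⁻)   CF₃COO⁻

CF₃COO⁻

Leaving-group ability tracks the stability of the departed species; conjugate-acid pKₐ is the usual yardstick (lower pKₐ → better LG).
CF₃COO⁻: pKₐ(CF₃COOH) ≈ 0.2
acetate: pKₐ(CH₃COOH) ≈ 4.8
hydrosulfide (HS⁻): pKₐ(H₂S) ≈ 7
cyanide (CN⁻): pKₐ(HCN) ≈ 9.2
tert-butoxide ((CH₃)₃CO⁻): pKₐ(t-BuOH) ≈ 18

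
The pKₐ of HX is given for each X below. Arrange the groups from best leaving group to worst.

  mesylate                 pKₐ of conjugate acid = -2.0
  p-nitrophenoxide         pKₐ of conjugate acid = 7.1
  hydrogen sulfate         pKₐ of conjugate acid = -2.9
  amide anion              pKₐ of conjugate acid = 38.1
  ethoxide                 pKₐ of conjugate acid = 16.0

hydrogen sulfate > mesylate > p-nitrophenoxide > ethoxide > amide anion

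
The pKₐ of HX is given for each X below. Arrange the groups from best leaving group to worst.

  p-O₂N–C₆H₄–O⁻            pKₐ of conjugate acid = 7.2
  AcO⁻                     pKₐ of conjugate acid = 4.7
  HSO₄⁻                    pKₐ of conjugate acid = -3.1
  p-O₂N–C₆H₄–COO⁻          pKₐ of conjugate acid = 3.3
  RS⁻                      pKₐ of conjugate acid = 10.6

HSO₄⁻ > p-O₂N–C₆H₄–COO⁻ > AcO⁻ > p-O₂N–C₆H₄–O⁻ > RS⁻

Lower conjugate-acid pKₐ ⇒ weaker base ⇒ better leaving group.
Sorting by the given values: HSO₄⁻ (-3.1), p-O₂N–C₆H₄–COO⁻ (3.3), AcO⁻ (4.7), p-O₂N–C₆H₄–O⁻ (7.2), RS⁻ (10.6).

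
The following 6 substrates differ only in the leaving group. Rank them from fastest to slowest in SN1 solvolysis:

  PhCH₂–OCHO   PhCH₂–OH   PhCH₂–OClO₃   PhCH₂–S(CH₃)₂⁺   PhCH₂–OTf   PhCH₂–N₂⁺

PhCH₂–N₂⁺ > PhCH₂–OTf > PhCH₂–OClO₃ > PhCH₂–S(CH₃)₂⁺ > PhCH₂–OCHO > PhCH₂–OH

Identical carbon frameworks mean the comparison reduces to leaving-group quality.
Rank by basicity of the departing species: weakest base leaves most easily.
PhCH₂–N₂⁺ loses N₂: no meaningful conjugate acid; N₂ departs as an exceptionally stable neutral molecule
PhCH₂–OTf loses OTf⁻: pKₐ(CF₃SO₃H (triflic acid)) ≈ -14
PhCH₂–OClO₃ loses ClO₄⁻: pKₐ(HClO₄) ≈ -10
PhCH₂–S(CH₃)₂⁺ loses SR'₂: pKₐ(R'₂SH⁺) ≈ -7
PhCH₂–OCHO loses HCOO⁻: pKₐ(HCOOH) ≈ 3.8
PhCH₂–OH loses OH⁻: pKₐ(H₂O) ≈ 15.7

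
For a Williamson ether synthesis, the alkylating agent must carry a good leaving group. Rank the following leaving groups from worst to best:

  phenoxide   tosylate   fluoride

Leaving-group ability tracks the stability of the departed species; conjugate-acid pKₐ is the usual yardstick (lower pKₐ → better LG).
tosylate: pKₐ(p-CH₃C₆H₄SO₃H (TsOH)) ≈ -2.8
fluoride: pKₐ(HF) ≈ 3.2
phenoxide: pKₐ(C₆H₅OH (phenol)) ≈ 10
Reversing gives the worst-to-best order requested.

phenoxide < fluoride < tosylate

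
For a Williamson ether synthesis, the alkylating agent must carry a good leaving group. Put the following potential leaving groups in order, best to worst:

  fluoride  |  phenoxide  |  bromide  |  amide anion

Leaving-group ability tracks the stability of the departed species; conjugate-acid pKₐ is the usual yardstick (lower pKₐ → better LG).
bromide: pKₐ(HBr) ≈ -9
fluoride: pKₐ(HF) ≈ 3.2 — small and strongly basic; the poor halide leaving group
phenoxide: pKₐ(C₆H₅OH (phenol)) ≈ 10 — resonance into the ring helps, but still a poor LG
amide anion: pKₐ(NH₃) ≈ 38

bromide > fluoride > phenoxide > amide anion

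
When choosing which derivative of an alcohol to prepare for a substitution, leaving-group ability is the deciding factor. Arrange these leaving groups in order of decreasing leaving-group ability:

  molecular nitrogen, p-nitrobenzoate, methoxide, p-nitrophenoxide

molecular nitrogen > p-nitrobenzoate > p-nitrophenoxide > methoxide

Rank by basicity of the departing species: weakest base leaves most easily.
molecular nitrogen: no meaningful conjugate acid; N₂ departs as an exceptionally stable neutral molecule
p-nitrobenzoate: pKₐ(p-nitrobenzoic acid) ≈ 3.4 — electron-withdrawing nitro group stabilises the carboxylate
p-nitrophenoxide: pKₐ(p-nitrophenol) ≈ 7.2
methoxide: pKₐ(CH₃OH) ≈ 15.5 — strong base; alkoxides do not leave unassisted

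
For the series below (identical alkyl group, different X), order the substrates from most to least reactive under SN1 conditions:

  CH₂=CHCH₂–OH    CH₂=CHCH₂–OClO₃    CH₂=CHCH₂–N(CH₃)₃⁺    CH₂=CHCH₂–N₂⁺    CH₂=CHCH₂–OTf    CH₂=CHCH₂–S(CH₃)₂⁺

CH₂=CHCH₂–N₂⁺ > CH₂=CHCH₂–OTf > CH₂=CHCH₂–OClO₃ > CH₂=CHCH₂–S(CH₃)₂⁺ > CH₂=CHCH₂–N(CH₃)₃⁺ > CH₂=CHCH₂–OH

Same R in every case — rank the leaving groups.
The more stable X⁻ (or X) is on its own — i.e. the weaker a base it is — the better a leaving group it makes.
CH₂=CHCH₂–N₂⁺ loses N₂: no meaningful conjugate acid; N₂ departs as an exceptionally stable neutral molecule
CH₂=CHCH₂–OTf loses OTf⁻: pKₐ(CF₃SO₃H (triflic acid)) ≈ -14
CH₂=CHCH₂–OClO₃ loses ClO₄⁻: pKₐ(HClO₄) ≈ -10
CH₂=CHCH₂–S(CH₃)₂⁺ loses SR'₂: pKₐ(R'₂SH⁺) ≈ -7
CH₂=CHCH₂–N(CH₃)₃⁺ loses NR'₃: pKₐ(R'₃NH⁺) ≈ 10.7
CH₂=CHCH₂–OH loses OH⁻: pKₐ(H₂O) ≈ 15.7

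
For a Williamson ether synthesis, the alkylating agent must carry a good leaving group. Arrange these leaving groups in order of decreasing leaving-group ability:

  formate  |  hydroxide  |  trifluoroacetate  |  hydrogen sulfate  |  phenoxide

hydrogen sulfate > trifluoroacetate > formate > phenoxide > hydroxide

hydrogen sulfate: pKₐ(H₂SO₄) ≈ -3
trifluoroacetate: pKₐ(CF₃COOH) ≈ 0.2
formate: pKₐ(HCOOH) ≈ 3.8
phenoxide: pKₐ(C₆H₅OH (phenol)) ≈ 10
hydroxide: pKₐ(H₂O) ≈ 15.7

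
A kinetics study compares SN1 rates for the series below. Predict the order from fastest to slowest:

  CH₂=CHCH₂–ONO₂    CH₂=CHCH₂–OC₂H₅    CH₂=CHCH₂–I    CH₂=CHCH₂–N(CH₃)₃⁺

With the same alkyl group throughout, only the leaving group differentiates the rates.
Rank by basicity of the departing species: weakest base leaves most easily.
CH₂=CHCH₂–I loses I⁻: pKₐ(HI) ≈ -10
CH₂=CHCH₂–ONO₂ loses NO₃⁻: pKₐ(HNO₃) ≈ -1.3
CH₂=CHCH₂–N(CH₃)₃⁺ loses NR'₃: pKₐ(R'₃NH⁺) ≈ 10.7
CH₂=CHCH₂–OC₂H₅ loses CH₃CH₂O⁻: pKₐ(CH₃CH₂OH) ≈ 16

CH₂=CHCH₂–I > CH₂=CHCH₂–ONO₂ > CH₂=CHCH₂–N(CH₃)₃⁺ > CH₂=CHCH₂–OC₂H₅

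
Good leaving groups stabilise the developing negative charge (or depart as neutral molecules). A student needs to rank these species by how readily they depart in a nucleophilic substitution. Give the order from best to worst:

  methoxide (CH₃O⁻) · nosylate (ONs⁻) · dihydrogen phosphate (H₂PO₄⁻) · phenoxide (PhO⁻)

Rank by basicity of the departing species: weakest base leaves most easily.
nosylate (ONs⁻): pKₐ(p-O₂NC₆H₄SO₃H) ≈ -3.5
dihydrogen phosphate (H₂PO₄⁻): pKₐ(H₃PO₄) ≈ 2.1
phenoxide (PhO⁻): pKₐ(C₆H₅OH (phenol)) ≈ 10 — resonance into the ring helps, but still a poor LG
methoxide (CH₃O⁻): pKₐ(CH₃OH) ≈ 15.5 — strong base; alkoxides do not leave unassisted

nosylate (ONs⁻) > dihydrogen phosphate (H₂PO₄⁻) > phenoxide (PhO⁻) > methoxide (CH₃O⁻)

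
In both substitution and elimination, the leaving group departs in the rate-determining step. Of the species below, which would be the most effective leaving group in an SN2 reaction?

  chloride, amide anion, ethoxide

A good leaving group is a weak base: the lower the pKₐ of its conjugate acid, the more readily it departs.
chloride: pKₐ(HCl) ≈ -7
ethoxide: pKₐ(CH₃CH₂OH) ≈ 16
amide anion: pKₐ(NH₃) ≈ 38

chloride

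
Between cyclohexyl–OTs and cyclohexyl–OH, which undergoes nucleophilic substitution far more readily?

cyclohexyl–OTs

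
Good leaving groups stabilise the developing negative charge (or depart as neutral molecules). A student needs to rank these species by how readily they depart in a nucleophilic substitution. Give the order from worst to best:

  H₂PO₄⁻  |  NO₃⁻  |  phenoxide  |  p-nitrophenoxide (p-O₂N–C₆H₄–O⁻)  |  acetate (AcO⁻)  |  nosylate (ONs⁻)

phenoxide < p-nitrophenoxide (p-O₂N–C₆H₄–O⁻) < acetate (AcO⁻) < H₂PO₄⁻ < NO₃⁻ < nosylate (ONs⁻)

Rank by basicity of the departing species: weakest base leaves most easily.
nosylate (ONs⁻): pKₐ(p-O₂NC₆H₄SO₃H) ≈ -3.5 — p-nitro group further stabilises the sulfonate
NO₃⁻: pKₐ(HNO₃) ≈ -1.3 — resonance-delocalised over three oxygens
H₂PO₄⁻: pKₐ(H₃PO₄) ≈ 2.1
acetate (AcO⁻): pKₐ(CH₃COOH) ≈ 4.8 — resonance-stabilised but still a weak base
p-nitrophenoxide (p-O₂N–C₆H₄–O⁻): pKₐ(p-nitrophenol) ≈ 7.2 — nitro group delocalises the charge; the classic chromogenic LG
phenoxide: pKₐ(C₆H₅OH (phenol)) ≈ 10 — resonance into the ring helps, but still a poor LG
The question asks for worst first, so the sequence is read in increasing leaving-group ability.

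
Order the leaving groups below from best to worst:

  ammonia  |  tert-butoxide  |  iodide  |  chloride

iodide > chloride > ammonia > tert-butoxide

iodide: pKₐ(HI) ≈ -10 — large, highly polarisable; very weak base
chloride: pKₐ(HCl) ≈ -7 — moderately weak base
ammonia: pKₐ(NH₄⁺) ≈ 9.2 — neutral but moderately basic; leaves from R–NH₃⁺
tert-butoxide: pKₐ(t-BuOH) ≈ 18 — bulky, strongly basic alkoxide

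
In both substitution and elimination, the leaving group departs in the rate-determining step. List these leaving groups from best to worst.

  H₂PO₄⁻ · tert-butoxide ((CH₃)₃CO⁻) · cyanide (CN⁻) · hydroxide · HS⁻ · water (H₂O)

A good leaving group is a weak base: the lower the pKₐ of its conjugate acid, the more readily it departs.
water (H₂O): pKₐ(H₃O⁺) ≈ -1.7
H₂PO₄⁻: pKₐ(H₃PO₄) ≈ 2.1
HS⁻: pKₐ(H₂S) ≈ 7
cyanide (CN⁻): pKₐ(HCN) ≈ 9.2
hydroxide: pKₐ(H₂O) ≈ 15.7
tert-butoxide ((CH₃)₃CO⁻): pKₐ(t-BuOH) ≈ 18

water (H₂O) > H₂PO₄⁻ > HS⁻ > cyanide (CN⁻) > hydroxide > tert-butoxide ((CH₃)₃CO⁻)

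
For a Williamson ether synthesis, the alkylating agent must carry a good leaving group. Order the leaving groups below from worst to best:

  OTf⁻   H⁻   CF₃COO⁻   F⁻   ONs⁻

OTf⁻: pKₐ(CF₃SO₃H (triflic acid)) ≈ -14
ONs⁻: pKₐ(p-O₂NC₆H₄SO₃H) ≈ -3.5
CF₃COO⁻: pKₐ(CF₃COOH) ≈ 0.2 — strongly electron-withdrawing CF₃ stabilises the carboxylate
F⁻: pKₐ(HF) ≈ 3.2 — small and strongly basic; the poor halide leaving group
H⁻: pKₐ(H₂) ≈ 36 — extremely strong base; leaves only in special hydride-transfer contexts
Reversing gives the worst-to-best order requested.

H⁻ < F⁻ < CF₃COO⁻ < ONs⁻ < OTf⁻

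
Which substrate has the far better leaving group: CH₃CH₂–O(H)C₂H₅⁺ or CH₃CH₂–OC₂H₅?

CH₃CH₂–O(H)C₂H₅⁺

From CH₃CH₂–OC₂H₅ the departing group would be CH₃CH₂O⁻ (pKₐ(CH₃CH₂OH) ≈ 16). Strong base; alkoxides do not leave unassisted.
From CH₃CH₂–O(H)C₂H₅⁺ the leaving group is R'OH (pKₐ(R'OH₂⁺) ≈ -2.4). Neutral; leaves from a protonated ether (an oxonium ion, R–O(H)R'⁺).
(In practice CH₃CH₂–O(H)C₂H₅⁺ is made from CH₃CH₂–OC₂H₅ by protonation with concentrated HBr, allowing neutral ethanol, rather than ethoxide, to depart.)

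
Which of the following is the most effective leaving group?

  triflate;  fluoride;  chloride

triflate

The more stable X⁻ (or X) is on its own — i.e. the weaker a base it is — the better a leaving group it makes.
triflate: pKₐ(CF₃SO₃H (triflic acid)) ≈ -14
chloride: pKₐ(HCl) ≈ -7
fluoride: pKₐ(HF) ≈ 3.2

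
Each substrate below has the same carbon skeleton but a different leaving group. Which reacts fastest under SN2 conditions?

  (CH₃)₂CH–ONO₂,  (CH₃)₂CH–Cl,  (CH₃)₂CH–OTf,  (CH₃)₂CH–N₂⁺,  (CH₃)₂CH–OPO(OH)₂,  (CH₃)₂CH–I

(CH₃)₂CH–N₂⁺

With the same alkyl group throughout, only the leaving group differentiates the rates.
Leaving-group ability tracks the stability of the departed species; conjugate-acid pKₐ is the usual yardstick (lower pKₐ → better LG).
(CH₃)₂CH–N₂⁺ loses N₂: no meaningful conjugate acid; N₂ departs as an exceptionally stable neutral molecule
(CH₃)₂CH–OTf loses OTf⁻: pKₐ(CF₃SO₃H (triflic acid)) ≈ -14
(CH₃)₂CH–I loses I⁻: pKₐ(HI) ≈ -10
(CH₃)₂CH–Cl loses Cl⁻: pKₐ(HCl) ≈ -7
(CH₃)₂CH–ONO₂ loses NO₃⁻: pKₐ(HNO₃) ≈ -1.3
(CH₃)₂CH–OPO(OH)₂ loses H₂PO₄⁻: pKₐ(H₃PO₄) ≈ 2.1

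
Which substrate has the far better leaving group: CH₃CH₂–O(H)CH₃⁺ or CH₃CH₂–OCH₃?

From CH₃CH₂–OCH₃ the departing group would be CH₃O⁻ (pKₐ(CH₃OH) ≈ 15.5). Strong base; alkoxides do not leave unassisted.
From CH₃CH₂–O(H)CH₃⁺ the leaving group is R'OH (pKₐ(R'OH₂⁺) ≈ -2.4). Neutral; leaves from a protonated ether (an oxonium ion, R–O(H)R'⁺).
(In practice CH₃CH₂–O(H)CH₃⁺ is made from CH₃CH₂–OCH₃ by protonation with concentrated HI, allowing neutral methanol, rather than methoxide, to depart.)

CH₃CH₂–O(H)CH₃⁺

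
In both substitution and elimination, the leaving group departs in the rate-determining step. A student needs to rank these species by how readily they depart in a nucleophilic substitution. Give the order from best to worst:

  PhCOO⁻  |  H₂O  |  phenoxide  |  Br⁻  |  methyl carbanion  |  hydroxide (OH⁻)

Leaving-group ability tracks the stability of the departed species; conjugate-acid pKₐ is the usual yardstick (lower pKₐ → better LG).
Br⁻: pKₐ(HBr) ≈ -9
H₂O: pKₐ(H₃O⁺) ≈ -1.7
PhCOO⁻: pKₐ(C₆H₅COOH) ≈ 4.2
phenoxide: pKₐ(C₆H₅OH (phenol)) ≈ 10
hydroxide (OH⁻): pKₐ(H₂O) ≈ 15.7
methyl carbanion: pKₐ(CH₄) ≈ 48

Br⁻ > H₂O > PhCOO⁻ > phenoxide > hydroxide (OH⁻) > methyl carbanion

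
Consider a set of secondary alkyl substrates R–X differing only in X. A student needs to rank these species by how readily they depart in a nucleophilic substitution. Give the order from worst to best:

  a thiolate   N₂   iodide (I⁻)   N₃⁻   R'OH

Leaving-group ability tracks the stability of the departed species; conjugate-acid pKₐ is the usual yardstick (lower pKₐ → better LG).
N₂: no meaningful conjugate acid; N₂ departs as an exceptionally stable neutral molecule
iodide (I⁻): pKₐ(HI) ≈ -10 — large, highly polarisable; very weak base
R'OH: pKₐ(R'OH₂⁺) ≈ -2.4 — neutral; leaves from a protonated ether (an oxonium ion, R–O(H)R'⁺)
N₃⁻: pKₐ(HN₃) ≈ 4.7 — linear, resonance-stabilised
a thiolate: pKₐ(RSH (a thiol)) ≈ 10.5
The question asks for worst first, so the sequence is read in increasing leaving-group ability.

a thiolate < N₃⁻ < R'OH < iodide (I⁻) < N₂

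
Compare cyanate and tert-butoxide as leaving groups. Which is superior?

cyanate

cyanate is the better leaving group.
pKₐ(HOCN) ≈ 3.5 versus pKₐ(t-BuOH) ≈ 18: cyanate is the much weaker base.
Resonance between N and O.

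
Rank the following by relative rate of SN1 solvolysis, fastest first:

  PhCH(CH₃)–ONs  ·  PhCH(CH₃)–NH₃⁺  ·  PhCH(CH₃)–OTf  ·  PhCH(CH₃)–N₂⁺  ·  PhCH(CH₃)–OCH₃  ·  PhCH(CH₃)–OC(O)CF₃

Same R in every case — rank the leaving groups.
The more stable X⁻ (or X) is on its own — i.e. the weaker a base it is — the better a leaving group it makes.
PhCH(CH₃)–N₂⁺ loses N₂: no meaningful conjugate acid; N₂ departs as an exceptionally stable neutral molecule
PhCH(CH₃)–OTf loses OTf⁻: pKₐ(CF₃SO₃H (triflic acid)) ≈ -14
PhCH(CH₃)–ONs loses ONs⁻: pKₐ(p-O₂NC₆H₄SO₃H) ≈ -3.5
PhCH(CH₃)–OC(O)CF₃ loses CF₃COO⁻: pKₐ(CF₃COOH) ≈ 0.2
PhCH(CH₃)–NH₃⁺ loses NH₃: pKₐ(NH₄⁺) ≈ 9.2
PhCH(CH₃)–OCH₃ loses CH₃O⁻: pKₐ(CH₃OH) ≈ 15.5

PhCH(CH₃)–N₂⁺ > PhCH(CH₃)–OTf > PhCH(CH₃)–ONs > PhCH(CH₃)–OC(O)CF₃ > PhCH(CH₃)–NH₃⁺ > PhCH(CH₃)–OCH₃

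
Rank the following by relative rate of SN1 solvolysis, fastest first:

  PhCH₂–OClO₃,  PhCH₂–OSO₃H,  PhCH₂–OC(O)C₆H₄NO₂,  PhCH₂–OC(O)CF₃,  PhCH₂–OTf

The skeletons are identical, so relative rate is governed entirely by leaving-group ability.
A good leaving group is a weak base: the lower the pKₐ of its conjugate acid, the more readily it departs.
PhCH₂–OTf loses OTf⁻: pKₐ(CF₃SO₃H (triflic acid)) ≈ -14
PhCH₂–OClO₃ loses ClO₄⁻: pKₐ(HClO₄) ≈ -10
PhCH₂–OSO₃H loses HSO₄⁻: pKₐ(H₂SO₄) ≈ -3
PhCH₂–OC(O)CF₃ loses CF₃COO⁻: pKₐ(CF₃COOH) ≈ 0.2
PhCH₂–OC(O)C₆H₄NO₂ loses p-O₂N–C₆H₄–COO⁻: pKₐ(p-nitrobenzoic acid) ≈ 3.4

PhCH₂–OTf > PhCH₂–OClO₃ > PhCH₂–OSO₃H > PhCH₂–OC(O)CF₃ > PhCH₂–OC(O)C₆H₄NO₂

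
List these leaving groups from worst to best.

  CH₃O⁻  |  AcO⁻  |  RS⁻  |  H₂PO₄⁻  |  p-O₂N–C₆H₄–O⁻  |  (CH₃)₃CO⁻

The more stable X⁻ (or X) is on its own — i.e. the weaker a base it is — the better a leaving group it makes.
H₂PO₄⁻: pKₐ(H₃PO₄) ≈ 2.1
AcO⁻: pKₐ(CH₃COOH) ≈ 4.8 — resonance-stabilised but still a weak base
p-O₂N–C₆H₄–O⁻: pKₐ(p-nitrophenol) ≈ 7.2
RS⁻: pKₐ(RSH (a thiol)) ≈ 10.5 — moderately basic; rarely leaves without activation
CH₃O⁻: pKₐ(CH₃OH) ≈ 15.5 — strong base; alkoxides do not leave unassisted
(CH₃)₃CO⁻: pKₐ(t-BuOH) ≈ 18 — bulky, strongly basic alkoxide
The question asks for worst first, so the sequence is read in increasing leaving-group ability.

(CH₃)₃CO⁻ < CH₃O⁻ < RS⁻ < p-O₂N–C₆H₄–O⁻ < AcO⁻ < H₂PO₄⁻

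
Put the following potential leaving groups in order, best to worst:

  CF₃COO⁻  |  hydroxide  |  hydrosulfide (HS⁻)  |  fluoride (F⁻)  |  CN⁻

CF₃COO⁻ > fluoride (F⁻) > hydrosulfide (HS⁻) > CN⁻ > hydroxide

A good leaving group is a weak base: the lower the pKₐ of its conjugate acid, the more readily it departs.
CF₃COO⁻: pKₐ(CF₃COOH) ≈ 0.2
fluoride (F⁻): pKₐ(HF) ≈ 3.2
hydrosulfide (HS⁻): pKₐ(H₂S) ≈ 7
CN⁻: pKₐ(HCN) ≈ 9.2
hydroxide: pKₐ(H₂O) ≈ 15.7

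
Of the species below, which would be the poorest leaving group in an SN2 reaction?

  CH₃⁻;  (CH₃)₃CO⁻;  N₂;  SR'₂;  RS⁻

CH₃⁻

The more stable X⁻ (or X) is on its own — i.e. the weaker a base it is — the better a leaving group it makes.
N₂: no meaningful conjugate acid; N₂ departs as an exceptionally stable neutral molecule
SR'₂: pKₐ(R'₂SH⁺) ≈ -7
RS⁻: pKₐ(RSH (a thiol)) ≈ 10.5
(CH₃)₃CO⁻: pKₐ(t-BuOH) ≈ 18
CH₃⁻: pKₐ(CH₄) ≈ 48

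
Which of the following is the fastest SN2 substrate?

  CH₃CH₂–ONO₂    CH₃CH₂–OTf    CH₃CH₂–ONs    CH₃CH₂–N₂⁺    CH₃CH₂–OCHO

CH₃CH₂–N₂⁺

Identical carbon frameworks mean the comparison reduces to leaving-group quality.
A good leaving group is a weak base: the lower the pKₐ of its conjugate acid, the more readily it departs.
CH₃CH₂–N₂⁺ loses N₂: no meaningful conjugate acid; N₂ departs as an exceptionally stable neutral molecule
CH₃CH₂–OTf loses OTf⁻: pKₐ(CF₃SO₃H (triflic acid)) ≈ -14
CH₃CH₂–ONs loses ONs⁻: pKₐ(p-O₂NC₆H₄SO₃H) ≈ -3.5
CH₃CH₂–ONO₂ loses NO₃⁻: pKₐ(HNO₃) ≈ -1.3
CH₃CH₂–OCHO loses HCOO⁻: pKₐ(HCOOH) ≈ 3.8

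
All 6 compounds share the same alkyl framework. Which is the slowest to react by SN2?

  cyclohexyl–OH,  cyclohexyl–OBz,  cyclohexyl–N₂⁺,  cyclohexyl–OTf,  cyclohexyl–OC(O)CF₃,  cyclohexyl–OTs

With the same alkyl group throughout, only the leaving group differentiates the rates.
A good leaving group is a weak base: the lower the pKₐ of its conjugate acid, the more readily it departs.
cyclohexyl–N₂⁺ loses N₂: no meaningful conjugate acid; N₂ departs as an exceptionally stable neutral molecule
cyclohexyl–OTf loses OTf⁻: pKₐ(CF₃SO₃H (triflic acid)) ≈ -14
cyclohexyl–OTs loses OTs⁻: pKₐ(p-CH₃C₆H₄SO₃H (TsOH)) ≈ -2.8
cyclohexyl–OC(O)CF₃ loses CF₃COO⁻: pKₐ(CF₃COOH) ≈ 0.2
cyclohexyl–OBz loses PhCOO⁻: pKₐ(C₆H₅COOH) ≈ 4.2
cyclohexyl–OH loses OH⁻: pKₐ(H₂O) ≈ 15.7

cyclohexyl–OH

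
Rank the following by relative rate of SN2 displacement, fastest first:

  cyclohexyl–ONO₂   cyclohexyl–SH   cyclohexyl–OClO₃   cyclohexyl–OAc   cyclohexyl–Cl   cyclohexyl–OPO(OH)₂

cyclohexyl–OClO₃ > cyclohexyl–Cl > cyclohexyl–ONO₂ > cyclohexyl–OPO(OH)₂ > cyclohexyl–OAc > cyclohexyl–SH

With the same alkyl group throughout, only the leaving group differentiates the rates.
A good leaving group is a weak base: the lower the pKₐ of its conjugate acid, the more readily it departs.
cyclohexyl–OClO₃ loses ClO₄⁻: pKₐ(HClO₄) ≈ -10
cyclohexyl–Cl loses Cl⁻: pKₐ(HCl) ≈ -7
cyclohexyl–ONO₂ loses NO₃⁻: pKₐ(HNO₃) ≈ -1.3
cyclohexyl–OPO(OH)₂ loses H₂PO₄⁻: pKₐ(H₃PO₄) ≈ 2.1
cyclohexyl–OAc loses AcO⁻: pKₐ(CH₃COOH) ≈ 4.8
cyclohexyl–SH loses HS⁻: pKₐ(H₂S) ≈ 7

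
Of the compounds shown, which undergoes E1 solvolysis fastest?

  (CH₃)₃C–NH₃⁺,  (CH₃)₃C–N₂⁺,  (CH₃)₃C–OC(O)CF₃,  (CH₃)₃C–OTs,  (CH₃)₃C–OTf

(CH₃)₃C–N₂⁺

Same R in every case — rank the leaving groups.
A good leaving group is a weak base: the lower the pKₐ of its conjugate acid, the more readily it departs.
(CH₃)₃C–N₂⁺ loses N₂: no meaningful conjugate acid; N₂ departs as an exceptionally stable neutral molecule
(CH₃)₃C–OTf loses OTf⁻: pKₐ(CF₃SO₃H (triflic acid)) ≈ -14
(CH₃)₃C–OTs loses OTs⁻: pKₐ(p-CH₃C₆H₄SO₃H (TsOH)) ≈ -2.8
(CH₃)₃C–OC(O)CF₃ loses CF₃COO⁻: pKₐ(CF₃COOH) ≈ 0.2
(CH₃)₃C–NH₃⁺ loses NH₃: pKₐ(NH₄⁺) ≈ 9.2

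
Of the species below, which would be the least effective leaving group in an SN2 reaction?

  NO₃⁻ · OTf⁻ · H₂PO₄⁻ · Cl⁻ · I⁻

Rank by basicity of the departing species: weakest base leaves most easily.
OTf⁻: pKₐ(CF₃SO₃H (triflic acid)) ≈ -14
I⁻: pKₐ(HI) ≈ -10
Cl⁻: pKₐ(HCl) ≈ -7
NO₃⁻: pKₐ(HNO₃) ≈ -1.3
H₂PO₄⁻: pKₐ(H₃PO₄) ≈ 2.1

H₂PO₄⁻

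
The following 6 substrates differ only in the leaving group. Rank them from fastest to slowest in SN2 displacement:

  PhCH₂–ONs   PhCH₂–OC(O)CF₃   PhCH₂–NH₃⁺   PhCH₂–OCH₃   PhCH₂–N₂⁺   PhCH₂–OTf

With the same alkyl group throughout, only the leaving group differentiates the rates.
Leaving-group ability tracks the stability of the departed species; conjugate-acid pKₐ is the usual yardstick (lower pKₐ → better LG).
PhCH₂–N₂⁺ loses N₂: no meaningful conjugate acid; N₂ departs as an exceptionally stable neutral molecule
PhCH₂–OTf loses OTf⁻: pKₐ(CF₃SO₃H (triflic acid)) ≈ -14
PhCH₂–ONs loses ONs⁻: pKₐ(p-O₂NC₆H₄SO₃H) ≈ -3.5
PhCH₂–OC(O)CF₃ loses CF₃COO⁻: pKₐ(CF₃COOH) ≈ 0.2
PhCH₂–NH₃⁺ loses NH₃: pKₐ(NH₄⁺) ≈ 9.2
PhCH₂–OCH₃ loses CH₃O⁻: pKₐ(CH₃OH) ≈ 15.5

PhCH₂–N₂⁺ > PhCH₂–OTf > PhCH₂–ONs > PhCH₂–OC(O)CF₃ > PhCH₂–NH₃⁺ > PhCH₂–OCH₃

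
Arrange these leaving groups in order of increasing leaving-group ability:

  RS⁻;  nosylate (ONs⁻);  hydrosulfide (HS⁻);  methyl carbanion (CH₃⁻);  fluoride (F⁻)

nosylate (ONs⁻): pKₐ(p-O₂NC₆H₄SO₃H) ≈ -3.5
fluoride (F⁻): pKₐ(HF) ≈ 3.2 — small and strongly basic; the poor halide leaving group
hydrosulfide (HS⁻): pKₐ(H₂S) ≈ 7
RS⁻: pKₐ(RSH (a thiol)) ≈ 10.5 — moderately basic; rarely leaves without activation
methyl carbanion (CH₃⁻): pKₐ(CH₄) ≈ 48 — unstabilised carbanion; the worst conceivable leaving group
The question asks for worst first, so the sequence is read in increasing leaving-group ability.

methyl carbanion (CH₃⁻) < RS⁻ < hydrosulfide (HS⁻) < fluoride (F⁻) < nosylate (ONs⁻)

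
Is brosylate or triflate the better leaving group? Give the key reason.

triflate

triflate is the better leaving group.
pKₐ(CF₃SO₃H (triflic acid)) ≈ -14 versus pKₐ(p-BrC₆H₄SO₃H) ≈ -2.8: triflate is the much weaker base.
Charge spread over three oxygens and a CF₃ group; the premier leaving group in synthesis.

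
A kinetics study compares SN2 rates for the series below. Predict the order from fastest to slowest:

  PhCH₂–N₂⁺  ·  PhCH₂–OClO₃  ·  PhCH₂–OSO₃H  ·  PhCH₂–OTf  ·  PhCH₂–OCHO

PhCH₂–N₂⁺ > PhCH₂–OTf > PhCH₂–OClO₃ > PhCH₂–OSO₃H > PhCH₂–OCHO

Same R in every case — rank the leaving groups.
A good leaving group is a weak base: the lower the pKₐ of its conjugate acid, the more readily it departs.
PhCH₂–N₂⁺ loses N₂: no meaningful conjugate acid; N₂ departs as an exceptionally stable neutral molecule
PhCH₂–OTf loses OTf⁻: pKₐ(CF₃SO₃H (triflic acid)) ≈ -14
PhCH₂–OClO₃ loses ClO₄⁻: pKₐ(HClO₄) ≈ -10
PhCH₂–OSO₃H loses HSO₄⁻: pKₐ(H₂SO₄) ≈ -3
PhCH₂–OCHO loses HCOO⁻: pKₐ(HCOOH) ≈ 3.8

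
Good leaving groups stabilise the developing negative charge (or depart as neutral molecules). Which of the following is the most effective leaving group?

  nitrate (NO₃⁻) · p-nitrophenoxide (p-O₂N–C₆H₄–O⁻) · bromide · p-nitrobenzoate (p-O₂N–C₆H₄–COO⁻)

Leaving-group ability tracks the stability of the departed species; conjugate-acid pKₐ is the usual yardstick (lower pKₐ → better LG).
bromide: pKₐ(HBr) ≈ -9
nitrate (NO₃⁻): pKₐ(HNO₃) ≈ -1.3
p-nitrobenzoate (p-O₂N–C₆H₄–COO⁻): pKₐ(p-nitrobenzoic acid) ≈ 3.4
p-nitrophenoxide (p-O₂N–C₆H₄–O⁻): pKₐ(p-nitrophenol) ≈ 7.2

bromide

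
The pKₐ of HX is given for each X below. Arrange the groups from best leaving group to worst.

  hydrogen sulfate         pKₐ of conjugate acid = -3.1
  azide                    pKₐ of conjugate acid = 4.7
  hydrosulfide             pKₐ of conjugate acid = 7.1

Lower conjugate-acid pKₐ ⇒ weaker base ⇒ better leaving group.
Sorting by the given values: hydrogen sulfate (-3.1), azide (4.7), hydrosulfide (7.1).

hydrogen sulfate > azide > hydrosulfide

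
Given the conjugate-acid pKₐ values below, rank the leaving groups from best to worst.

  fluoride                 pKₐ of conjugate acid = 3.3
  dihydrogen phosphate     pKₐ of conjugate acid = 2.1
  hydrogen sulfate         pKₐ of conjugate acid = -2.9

hydrogen sulfate > dihydrogen phosphate > fluoride

Lower conjugate-acid pKₐ ⇒ weaker base ⇒ better leaving group.
Sorting by the given values: hydrogen sulfate (-2.9), dihydrogen phosphate (2.1), fluoride (3.3).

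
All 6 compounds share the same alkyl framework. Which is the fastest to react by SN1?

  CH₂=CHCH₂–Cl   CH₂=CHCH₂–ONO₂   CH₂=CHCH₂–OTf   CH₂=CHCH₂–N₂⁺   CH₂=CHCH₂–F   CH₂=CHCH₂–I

CH₂=CHCH₂–N₂⁺

Same R in every case — rank the leaving groups.
Leaving-group ability tracks the stability of the departed species; conjugate-acid pKₐ is the usual yardstick (lower pKₐ → better LG).
CH₂=CHCH₂–N₂⁺ loses N₂: no meaningful conjugate acid; N₂ departs as an exceptionally stable neutral molecule
CH₂=CHCH₂–OTf loses OTf⁻: pKₐ(CF₃SO₃H (triflic acid)) ≈ -14
CH₂=CHCH₂–I loses I⁻: pKₐ(HI) ≈ -10
CH₂=CHCH₂–Cl loses Cl⁻: pKₐ(HCl) ≈ -7
CH₂=CHCH₂–ONO₂ loses NO₃⁻: pKₐ(HNO₃) ≈ -1.3
CH₂=CHCH₂–F loses F⁻: pKₐ(HF) ≈ 3.2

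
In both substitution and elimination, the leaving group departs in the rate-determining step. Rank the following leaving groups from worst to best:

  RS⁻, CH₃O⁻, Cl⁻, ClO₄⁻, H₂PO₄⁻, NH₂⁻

ClO₄⁻: pKₐ(HClO₄) ≈ -10
Cl⁻: pKₐ(HCl) ≈ -7 — moderately weak base
H₂PO₄⁻: pKₐ(H₃PO₄) ≈ 2.1 — moderate base; biological leaving group after further activation
RS⁻: pKₐ(RSH (a thiol)) ≈ 10.5 — moderately basic; rarely leaves without activation
CH₃O⁻: pKₐ(CH₃OH) ≈ 15.5 — strong base; alkoxides do not leave unassisted
NH₂⁻: pKₐ(NH₃) ≈ 38 — extremely strong base; never a leaving group
Listed from poorest to best leaving group as asked.

NH₂⁻ < CH₃O⁻ < RS⁻ < H₂PO₄⁻ < Cl⁻ < ClO₄⁻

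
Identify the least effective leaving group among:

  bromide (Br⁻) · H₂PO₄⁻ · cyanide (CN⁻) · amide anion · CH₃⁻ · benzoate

A good leaving group is a weak base: the lower the pKₐ of its conjugate acid, the more readily it departs.
bromide (Br⁻): pKₐ(HBr) ≈ -9
H₂PO₄⁻: pKₐ(H₃PO₄) ≈ 2.1
benzoate: pKₐ(C₆H₅COOH) ≈ 4.2
cyanide (CN⁻): pKₐ(HCN) ≈ 9.2
amide anion: pKₐ(NH₃) ≈ 38
CH₃⁻: pKₐ(CH₄) ≈ 48

CH₃⁻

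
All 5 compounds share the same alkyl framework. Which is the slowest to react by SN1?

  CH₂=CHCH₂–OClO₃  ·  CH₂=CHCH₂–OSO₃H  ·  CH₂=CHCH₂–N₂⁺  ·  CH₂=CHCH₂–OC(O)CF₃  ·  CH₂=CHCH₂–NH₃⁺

CH₂=CHCH₂–NH₃⁺

Same R in every case — rank the leaving groups.
Rank by basicity of the departing species: weakest base leaves most easily.
CH₂=CHCH₂–N₂⁺ loses N₂: no meaningful conjugate acid; N₂ departs as an exceptionally stable neutral molecule
CH₂=CHCH₂–OClO₃ loses ClO₄⁻: pKₐ(HClO₄) ≈ -10
CH₂=CHCH₂–OSO₃H loses HSO₄⁻: pKₐ(H₂SO₄) ≈ -3
CH₂=CHCH₂–OC(O)CF₃ loses CF₃COO⁻: pKₐ(CF₃COOH) ≈ 0.2
CH₂=CHCH₂–NH₃⁺ loses NH₃: pKₐ(NH₄⁺) ≈ 9.2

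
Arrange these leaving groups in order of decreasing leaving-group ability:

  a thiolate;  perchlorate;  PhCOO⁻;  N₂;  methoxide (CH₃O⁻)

The more stable X⁻ (or X) is on its own — i.e. the weaker a base it is — the better a leaving group it makes.
N₂: no meaningful conjugate acid; N₂ departs as an exceptionally stable neutral molecule
perchlorate: pKₐ(HClO₄) ≈ -10 — extremely weak base; rarely used for safety reasons
PhCOO⁻: pKₐ(C₆H₅COOH) ≈ 4.2 — aryl carboxylate
a thiolate: pKₐ(RSH (a thiol)) ≈ 10.5 — moderately basic; rarely leaves without activation
methoxide (CH₃O⁻): pKₐ(CH₃OH) ≈ 15.5

N₂ > perchlorate > PhCOO⁻ > a thiolate > methoxide (CH₃O⁻)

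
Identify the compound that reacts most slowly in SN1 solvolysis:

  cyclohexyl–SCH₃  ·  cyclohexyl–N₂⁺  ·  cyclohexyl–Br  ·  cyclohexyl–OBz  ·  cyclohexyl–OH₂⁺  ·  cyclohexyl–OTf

cyclohexyl–SCH₃

Identical carbon frameworks mean the comparison reduces to leaving-group quality.
A good leaving group is a weak base: the lower the pKₐ of its conjugate acid, the more readily it departs.
cyclohexyl–N₂⁺ loses N₂: no meaningful conjugate acid; N₂ departs as an exceptionally stable neutral molecule
cyclohexyl–OTf loses OTf⁻: pKₐ(CF₃SO₃H (triflic acid)) ≈ -14
cyclohexyl–Br loses Br⁻: pKₐ(HBr) ≈ -9
cyclohexyl–OH₂⁺ loses H₂O: pKₐ(H₃O⁺) ≈ -1.7
cyclohexyl–OBz loses PhCOO⁻: pKₐ(C₆H₅COOH) ≈ 4.2
cyclohexyl–SCH₃ loses RS⁻: pKₐ(RSH (a thiol)) ≈ 10.5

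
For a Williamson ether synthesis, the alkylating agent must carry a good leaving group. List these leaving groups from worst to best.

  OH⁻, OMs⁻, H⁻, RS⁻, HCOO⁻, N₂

H⁻ < OH⁻ < RS⁻ < HCOO⁻ < OMs⁻ < N₂

Rank by basicity of the departing species: weakest base leaves most easily.
N₂: no meaningful conjugate acid; N₂ departs as an exceptionally stable neutral molecule
OMs⁻: pKₐ(CH₃SO₃H (MsOH)) ≈ -1.9
HCOO⁻: pKₐ(HCOOH) ≈ 3.8 — resonance-stabilised carboxylate
RS⁻: pKₐ(RSH (a thiol)) ≈ 10.5 — moderately basic; rarely leaves without activation
OH⁻: pKₐ(H₂O) ≈ 15.7 — strong base; essentially never leaves without prior activation
H⁻: pKₐ(H₂) ≈ 36
Listed from poorest to best leaving group as asked.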